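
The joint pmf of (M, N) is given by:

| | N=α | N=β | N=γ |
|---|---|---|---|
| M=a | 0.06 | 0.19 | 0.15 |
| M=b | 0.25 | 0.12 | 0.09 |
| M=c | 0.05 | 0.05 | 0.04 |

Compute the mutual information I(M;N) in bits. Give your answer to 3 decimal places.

Marginals: p(M) = (0.4000, 0.4600, 0.1400), p(N) = (0.3600, 0.3600, 0.2800).
I(M;N) = H(M) + H(N) − H(M,N).
H(M) = 1.4412, H(N) = 1.5755, H(M,N) = 2.9070.
I(M;N) = 1.4412 + 1.5755 − 2.9070 = 0.110 bits.

0.110 bits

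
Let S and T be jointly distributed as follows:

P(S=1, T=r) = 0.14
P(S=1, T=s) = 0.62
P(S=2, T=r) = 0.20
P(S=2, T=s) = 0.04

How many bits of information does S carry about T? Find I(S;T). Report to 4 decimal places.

0.2450 bits

Marginals: p(S) = (0.7600, 0.2400), p(T) = (0.3400, 0.6600).
I(S;T) = H(S) + H(T) − H(S,T).
H(S) = 0.7950, H(T) = 0.9248, H(S,T) = 1.4748.
I(S;T) = 0.7950 + 0.9248 − 1.4748 = 0.2450 bits.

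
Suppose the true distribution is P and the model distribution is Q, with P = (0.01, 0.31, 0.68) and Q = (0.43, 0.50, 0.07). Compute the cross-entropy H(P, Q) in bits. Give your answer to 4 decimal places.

2.9310 bits

H(P,Q) = −Σ p·log₂ q.
  −0.01·log₂(0.43) = 0.01218
  −0.31·log₂(0.50) = 0.31000
  −0.68·log₂(0.07) = 2.60882
H(P,Q) = 2.9310 bits.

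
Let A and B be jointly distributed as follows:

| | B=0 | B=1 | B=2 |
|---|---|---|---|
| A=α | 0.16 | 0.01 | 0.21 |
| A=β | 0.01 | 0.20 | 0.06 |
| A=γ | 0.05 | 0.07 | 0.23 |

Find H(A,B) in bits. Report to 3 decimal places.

2.709 bits

H(A,B) = −Σ p(x,y)·log₂ p(x,y) over all 9 cells.
  cell (α,0): −0.16·log₂0.16 = 0.4230
  cell (α,1): −0.01·log₂0.01 = 0.0664
  cell (α,2): −0.21·log₂0.21 = 0.4728
  cell (β,0): −0.01·log₂0.01 = 0.0664
  cell (β,1): −0.20·log₂0.20 = 0.4644
  cell (β,2): −0.06·log₂0.06 = 0.2435
  cell (γ,0): −0.05·log₂0.05 = 0.2161
  cell (γ,1): −0.07·log₂0.07 = 0.2686
  cell (γ,2): −0.23·log₂0.23 = 0.4877
Sum = 2.709 bits.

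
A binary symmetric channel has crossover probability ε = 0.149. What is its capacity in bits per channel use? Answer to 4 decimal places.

Binary symmetric channel: C = 1 − h₂(ε) where h₂ is the binary entropy function.
h₂(0.149) = −0.149·log₂0.149 − 0.851·log₂0.851 = 0.6073.
C = 1 − 0.6073 = 0.3927 bits per channel use.

0.3927 bits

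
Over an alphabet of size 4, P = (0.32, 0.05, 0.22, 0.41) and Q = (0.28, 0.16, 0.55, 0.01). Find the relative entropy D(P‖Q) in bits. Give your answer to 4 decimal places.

1.8835 bits

D(P‖Q) = Σ p·log₂(p/q).
  0.32·log₂(0.32/0.28) = 0.06165
  0.05·log₂(0.05/0.16) = -0.08390
  0.22·log₂(0.22/0.55) = -0.29082
  0.41·log₂(0.41/0.01) = 2.19660
D(P‖Q) = 1.8835 bits.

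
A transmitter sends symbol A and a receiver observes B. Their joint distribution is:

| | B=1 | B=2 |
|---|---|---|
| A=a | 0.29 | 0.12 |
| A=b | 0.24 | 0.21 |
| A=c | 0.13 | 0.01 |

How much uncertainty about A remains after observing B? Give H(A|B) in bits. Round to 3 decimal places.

Chain rule: H(A|B) = H(A,B) − H(B).
Marginals: p(A) = (0.4100, 0.4500, 0.1400), p(B) = (0.6600, 0.3400).
H(A,B) = 2.3010 bits; H(B) = 0.9248 bits.
H(A|B) = 2.3010 − 0.9248 = 1.376 bits.

1.376 bits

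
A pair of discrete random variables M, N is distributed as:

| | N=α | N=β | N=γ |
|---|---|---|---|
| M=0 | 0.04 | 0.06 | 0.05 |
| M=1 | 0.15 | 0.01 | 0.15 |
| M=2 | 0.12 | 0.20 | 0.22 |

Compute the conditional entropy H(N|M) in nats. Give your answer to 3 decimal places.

0.992 nats

Marginals: p(M) = (0.1500, 0.3100, 0.5400), p(N) = (0.3100, 0.2700, 0.4200).
H(N|M) = Σ p(M) · H(N|M=·).
  M=0: p=0.1500, H(N|M=0) = 1.0852
  M=1: p=0.3100, H(N|M=1) = 0.8133
  M=2: p=0.5400, H(N|M=2) = 1.0679
Weighted sum = 0.992 nats.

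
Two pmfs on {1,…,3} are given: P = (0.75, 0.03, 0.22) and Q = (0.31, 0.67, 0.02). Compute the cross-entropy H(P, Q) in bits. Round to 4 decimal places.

2.5262 bits

H(P,Q) = −Σ p·log₂ q.
  −0.75·log₂(0.31) = 1.26724
  −0.03·log₂(0.67) = 0.01733
  −0.22·log₂(0.02) = 1.24165
H(P,Q) = 2.5262 bits.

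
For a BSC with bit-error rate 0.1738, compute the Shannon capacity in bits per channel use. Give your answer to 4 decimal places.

0.3337 bits

Binary symmetric channel: C = 1 − h₂(ε) where h₂ is the binary entropy function.
h₂(0.1738) = −0.1738·log₂0.1738 − 0.8262·log₂0.8262 = 0.6663.
C = 1 − 0.6663 = 0.3337 bits per channel use.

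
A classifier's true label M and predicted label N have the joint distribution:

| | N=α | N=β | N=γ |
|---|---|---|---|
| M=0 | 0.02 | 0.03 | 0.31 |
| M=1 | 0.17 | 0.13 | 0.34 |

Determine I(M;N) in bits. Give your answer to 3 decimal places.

0.090 bits

Marginals: p(M) = (0.3600, 0.6400), p(N) = (0.1900, 0.1600, 0.6500).
I(M;N) = Σ p(x,y)·log₂[p(x,y)/(p(x)p(y))].
  (0,α): 0.02·log₂(0.2924) = -0.0355
  (0,β): 0.03·log₂(0.5208) = -0.0282
  (0,γ): 0.31·log₂(1.3248) = 0.1258
  (1,α): 0.17·log₂(1.3980) = 0.0822
  (1,β): 0.13·log₂(1.2695) = 0.0448
  (1,γ): 0.34·log₂(0.8173) = -0.0990
Sum = 0.090 bits.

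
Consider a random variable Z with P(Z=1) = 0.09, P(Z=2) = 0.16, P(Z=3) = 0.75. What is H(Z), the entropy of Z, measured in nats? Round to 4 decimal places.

H(Z) = −Σ p·ln p.
  −(0.09)·ln(0.09) = 0.21672
  −(0.16)·ln(0.16) = 0.29321
  −(0.75)·ln(0.75) = 0.21576
Sum: 0.21672 + 0.29321 + 0.21576 = 0.7257 nats.

0.7257 nats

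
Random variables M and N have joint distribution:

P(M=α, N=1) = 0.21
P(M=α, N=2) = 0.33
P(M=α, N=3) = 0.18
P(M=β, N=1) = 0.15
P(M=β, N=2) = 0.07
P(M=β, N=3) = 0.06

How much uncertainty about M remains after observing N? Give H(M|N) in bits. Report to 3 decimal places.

0.815 bits

Chain rule: H(M|N) = H(M,N) − H(N).
Marginals: p(M) = (0.7200, 0.2800), p(N) = (0.3600, 0.4000, 0.2400).
H(M,N) = 2.3686 bits; H(N) = 1.5535 bits.
H(M|N) = 2.3686 − 1.5535 = 0.815 bits.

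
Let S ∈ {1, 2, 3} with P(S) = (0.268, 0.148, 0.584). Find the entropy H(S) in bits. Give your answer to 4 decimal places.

1.3702 bits

H(S) = −Σ p·log₂ p.
  −(0.268)·log₂(0.268) = 0.50912
  −(0.148)·log₂(0.148) = 0.40794
  −(0.584)·log₂(0.584) = 0.45316
Sum: 0.50912 + 0.40794 + 0.45316 = 1.3702 bits.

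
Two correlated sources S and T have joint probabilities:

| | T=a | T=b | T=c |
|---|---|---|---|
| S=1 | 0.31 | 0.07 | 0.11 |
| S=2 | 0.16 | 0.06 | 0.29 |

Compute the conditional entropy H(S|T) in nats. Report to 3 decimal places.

0.626 nats

Marginals: p(S) = (0.4900, 0.5100), p(T) = (0.4700, 0.1300, 0.4000).
H(S|T) = Σ p(T) · H(S|T=·).
  T=a: p=0.4700, H(S|T=a) = 0.6413
  T=b: p=0.1300, H(S|T=b) = 0.6902
  T=c: p=0.4000, H(S|T=c) = 0.5882
Weighted sum = 0.626 nats.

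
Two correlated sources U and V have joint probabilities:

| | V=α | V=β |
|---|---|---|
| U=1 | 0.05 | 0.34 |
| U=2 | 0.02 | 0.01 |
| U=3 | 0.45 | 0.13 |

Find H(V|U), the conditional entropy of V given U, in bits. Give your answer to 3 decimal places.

Chain rule: H(V|U) = H(U,V) − H(U).
Marginals: p(U) = (0.3900, 0.0300, 0.5800), p(V) = (0.5200, 0.4800).
H(U,V) = 1.8256 bits; H(U) = 1.1374 bits.
H(V|U) = 1.8256 − 1.1374 = 0.688 bits.

0.688 bits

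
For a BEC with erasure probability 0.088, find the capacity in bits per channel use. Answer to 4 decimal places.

Binary erasure channel: capacity C = 1 − ε.
C = 1 − 0.088 = 0.9120 bits per channel use.

0.9120 bits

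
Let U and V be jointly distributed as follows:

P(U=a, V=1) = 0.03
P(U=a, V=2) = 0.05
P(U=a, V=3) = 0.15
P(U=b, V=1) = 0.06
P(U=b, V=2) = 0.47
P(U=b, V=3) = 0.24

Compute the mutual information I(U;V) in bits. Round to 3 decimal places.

0.083 bits

Marginals: p(U) = (0.2300, 0.7700), p(V) = (0.0900, 0.5200, 0.3900).
I(U;V) = Σ p(x,y)·log₂[p(x,y)/(p(x)p(y))].
  (a,1): 0.03·log₂(1.4493) = 0.0161
  (a,2): 0.05·log₂(0.4181) = -0.0629
  (a,3): 0.15·log₂(1.6722) = 0.1113
  (b,1): 0.06·log₂(0.8658) = -0.0125
  (b,2): 0.47·log₂(1.1738) = 0.1087
  (b,3): 0.24·log₂(0.7992) = -0.0776
Sum = 0.083 bits.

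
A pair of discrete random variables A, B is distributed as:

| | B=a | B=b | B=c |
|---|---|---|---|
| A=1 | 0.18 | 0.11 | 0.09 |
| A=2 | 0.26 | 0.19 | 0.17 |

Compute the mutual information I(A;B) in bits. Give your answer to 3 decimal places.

Marginals: p(A) = (0.3800, 0.6200), p(B) = (0.4400, 0.3000, 0.2600).
I(A;B) = H(A) + H(B) − H(A,B).
H(A) = 0.9580, H(B) = 1.5475, H(A,B) = 2.5033.
I(A;B) = 0.9580 + 1.5475 − 2.5033 = 0.002 bits.

0.002 bits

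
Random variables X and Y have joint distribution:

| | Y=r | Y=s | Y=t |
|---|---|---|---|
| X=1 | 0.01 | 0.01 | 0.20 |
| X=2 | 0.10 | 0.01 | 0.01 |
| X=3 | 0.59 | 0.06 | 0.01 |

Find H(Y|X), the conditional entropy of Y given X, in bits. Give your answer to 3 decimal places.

Chain rule: H(Y|X) = H(X,Y) − H(X).
Marginals: p(X) = (0.2200, 0.1200, 0.6600), p(Y) = (0.7000, 0.0800, 0.2200).
H(X,Y) = 1.8214 bits; H(X) = 1.2433 bits.
H(Y|X) = 1.8214 − 1.2433 = 0.578 bits.

0.578 bits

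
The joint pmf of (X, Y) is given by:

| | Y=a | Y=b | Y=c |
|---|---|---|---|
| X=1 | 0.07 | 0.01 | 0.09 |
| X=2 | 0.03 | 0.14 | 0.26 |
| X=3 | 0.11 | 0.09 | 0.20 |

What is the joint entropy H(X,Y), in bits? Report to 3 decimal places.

2.829 bits

H(X,Y) = −Σ p(x,y)·log₂ p(x,y) over all 9 cells.
  cell (1,a): −0.07·log₂0.07 = 0.2686
  cell (1,b): −0.01·log₂0.01 = 0.0664
  cell (1,c): −0.09·log₂0.09 = 0.3127
  cell (2,a): −0.03·log₂0.03 = 0.1518
  cell (2,b): −0.14·log₂0.14 = 0.3971
  cell (2,c): −0.26·log₂0.26 = 0.5053
  cell (3,a): −0.11·log₂0.11 = 0.3503
  cell (3,b): −0.09·log₂0.09 = 0.3127
  cell (3,c): −0.20·log₂0.20 = 0.4644
Sum = 2.829 bits.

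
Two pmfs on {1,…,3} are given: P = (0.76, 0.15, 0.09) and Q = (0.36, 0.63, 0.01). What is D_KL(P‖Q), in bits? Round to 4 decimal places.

D(P‖Q) = Σ p·log₂(p/q).
  0.76·log₂(0.76/0.36) = 0.81928
  0.15·log₂(0.15/0.63) = -0.31056
  0.09·log₂(0.09/0.01) = 0.28529
D(P‖Q) = 0.7940 bits.

0.7940 bits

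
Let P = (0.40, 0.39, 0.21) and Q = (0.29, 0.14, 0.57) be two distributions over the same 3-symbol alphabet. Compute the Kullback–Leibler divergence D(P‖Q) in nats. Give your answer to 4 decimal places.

D(P‖Q) = Σ p·ln(p/q).
  0.40·ln(0.40/0.29) = 0.12863
  0.39·ln(0.39/0.14) = 0.39956
  0.21·ln(0.21/0.57) = -0.20969
D(P‖Q) = 0.3185 nats.

0.3185 nats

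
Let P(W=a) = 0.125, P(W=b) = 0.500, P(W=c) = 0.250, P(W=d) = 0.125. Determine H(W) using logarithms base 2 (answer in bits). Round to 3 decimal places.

H(W) = −Σ p·log₂ p.
  −(0.125)·log₂(0.125) = 0.3750
  −(0.500)·log₂(0.500) = 0.5000
  −(0.250)·log₂(0.250) = 0.5000
  −(0.125)·log₂(0.125) = 0.3750
Sum: 0.3750 + 0.5000 + 0.5000 + 0.3750 = 1.750 bits.

1.750 bits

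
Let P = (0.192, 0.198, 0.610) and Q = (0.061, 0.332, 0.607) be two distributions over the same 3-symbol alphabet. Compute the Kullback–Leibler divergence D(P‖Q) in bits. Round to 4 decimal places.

0.1743 bits

D(P‖Q) = Σ p·log₂(p/q).
  0.192·log₂(0.192/0.061) = 0.31761
  0.198·log₂(0.198/0.332) = -0.14765
  0.610·log₂(0.610/0.607) = 0.00434
D(P‖Q) = 0.1743 bits.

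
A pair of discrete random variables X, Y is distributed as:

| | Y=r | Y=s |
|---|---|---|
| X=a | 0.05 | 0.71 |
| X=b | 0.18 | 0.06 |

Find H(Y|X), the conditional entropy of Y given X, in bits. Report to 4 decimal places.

Marginals: p(X) = (0.7600, 0.2400), p(Y) = (0.2300, 0.7700).
H(Y|X) = Σ p(X) · H(Y|X=·).
  X=a: p=0.7600, H(Y|X=a) = 0.3500
  X=b: p=0.2400, H(Y|X=b) = 0.8113
Weighted sum = 0.4607 bits.

0.4607 bits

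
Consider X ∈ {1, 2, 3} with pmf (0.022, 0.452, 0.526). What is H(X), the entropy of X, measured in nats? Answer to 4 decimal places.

H(X) = −Σ p·ln p.
  −(0.022)·ln(0.022) = 0.08397
  −(0.452)·ln(0.452) = 0.35892
  −(0.526)·ln(0.526) = 0.33793
Sum: 0.08397 + 0.35892 + 0.33793 = 0.7808 nats.

0.7808 nats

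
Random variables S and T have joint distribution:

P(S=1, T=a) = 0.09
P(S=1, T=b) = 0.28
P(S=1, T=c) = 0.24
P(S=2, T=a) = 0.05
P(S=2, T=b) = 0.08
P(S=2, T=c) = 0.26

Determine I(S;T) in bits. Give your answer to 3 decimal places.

Marginals: p(S) = (0.6100, 0.3900), p(T) = (0.1400, 0.3600, 0.5000).
I(S;T) = H(S) + H(T) − H(S,T).
H(S) = 0.9648, H(T) = 1.4277, H(S,T) = 2.3339.
I(S;T) = 0.9648 + 1.4277 − 2.3339 = 0.059 bits.

0.059 bits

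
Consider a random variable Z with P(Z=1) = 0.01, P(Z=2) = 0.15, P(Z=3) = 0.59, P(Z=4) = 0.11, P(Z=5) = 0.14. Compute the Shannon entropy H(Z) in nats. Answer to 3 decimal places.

1.160 nats

H(Z) = −Σ p·ln p.
  −(0.01)·ln(0.01) = 0.0461
  −(0.15)·ln(0.15) = 0.2846
  −(0.59)·ln(0.59) = 0.3113
  −(0.11)·ln(0.11) = 0.2428
  −(0.14)·ln(0.14) = 0.2753
Sum: 0.0461 + 0.2846 + 0.3113 + 0.2428 + 0.2753 = 1.160 nats.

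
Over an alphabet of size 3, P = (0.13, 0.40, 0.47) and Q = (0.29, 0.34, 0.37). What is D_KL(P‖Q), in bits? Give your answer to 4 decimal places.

0.1055 bits

D(P‖Q) = Σ p·log₂(p/q).
  0.13·log₂(0.13/0.29) = -0.15048
  0.40·log₂(0.40/0.34) = 0.09379
  0.47·log₂(0.47/0.37) = 0.16221
D(P‖Q) = 0.1055 bits.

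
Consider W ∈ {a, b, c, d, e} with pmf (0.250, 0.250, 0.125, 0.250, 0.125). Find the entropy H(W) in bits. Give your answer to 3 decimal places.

H(W) = −Σ p·log₂ p.
  −(0.250)·log₂(0.250) = 0.5000
  −(0.250)·log₂(0.250) = 0.5000
  −(0.125)·log₂(0.125) = 0.3750
  −(0.250)·log₂(0.250) = 0.5000
  −(0.125)·log₂(0.125) = 0.3750
Sum: 0.5000 + 0.5000 + 0.3750 + 0.5000 + 0.3750 = 2.250 bits.

2.250 bits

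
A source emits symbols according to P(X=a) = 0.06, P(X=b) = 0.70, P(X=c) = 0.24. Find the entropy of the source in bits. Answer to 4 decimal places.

H(X) = −Σ p·log₂ p.
  −(0.06)·log₂(0.06) = 0.24353
  −(0.70)·log₂(0.70) = 0.36020
  −(0.24)·log₂(0.24) = 0.49413
Sum: 0.24353 + 0.36020 + 0.49413 = 1.0979 bits.

1.0979 bits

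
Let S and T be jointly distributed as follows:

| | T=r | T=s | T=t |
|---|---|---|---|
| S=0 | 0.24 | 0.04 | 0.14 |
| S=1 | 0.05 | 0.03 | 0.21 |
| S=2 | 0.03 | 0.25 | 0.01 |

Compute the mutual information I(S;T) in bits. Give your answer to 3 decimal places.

Marginals: p(S) = (0.4200, 0.2900, 0.2900), p(T) = (0.3200, 0.3200, 0.3600).
I(S;T) = H(S) + H(T) − H(S,T).
H(S) = 1.5615, H(T) = 1.5827, H(S,T) = 2.6359.
I(S;T) = 1.5615 + 1.5827 − 2.6359 = 0.508 bits.

0.508 bits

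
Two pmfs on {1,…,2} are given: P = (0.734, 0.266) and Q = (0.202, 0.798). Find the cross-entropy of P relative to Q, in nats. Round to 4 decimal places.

H(P,Q) = −Σ p·ln q.
  −0.734·ln(0.202) = 1.17402
  −0.266·ln(0.798) = 0.06002
H(P,Q) = 1.2340 nats.

1.2340 nats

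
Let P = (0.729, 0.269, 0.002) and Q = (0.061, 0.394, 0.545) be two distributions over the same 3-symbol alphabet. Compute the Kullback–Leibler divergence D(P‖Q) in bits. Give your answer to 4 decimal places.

2.4448 bits

D(P‖Q) = Σ p·log₂(p/q).
  0.729·log₂(0.729/0.061) = 2.60912
  0.269·log₂(0.269/0.394) = -0.14811
  0.002·log₂(0.002/0.545) = -0.01618
D(P‖Q) = 2.4448 bits.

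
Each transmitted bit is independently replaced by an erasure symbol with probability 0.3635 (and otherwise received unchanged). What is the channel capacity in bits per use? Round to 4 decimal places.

Binary erasure channel: capacity C = 1 − ε.
C = 1 − 0.3635 = 0.6365 bits per channel use.

0.6365 bits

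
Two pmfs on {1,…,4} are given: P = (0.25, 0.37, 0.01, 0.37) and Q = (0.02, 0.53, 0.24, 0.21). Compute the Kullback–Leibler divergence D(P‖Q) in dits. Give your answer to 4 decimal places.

D(P‖Q) = Σ p·log₁₀(p/q).
  0.25·log₁₀(0.25/0.02) = 0.27423
  0.37·log₁₀(0.37/0.53) = -0.05775
  0.01·log₁₀(0.01/0.24) = -0.01380
  0.37·log₁₀(0.37/0.21) = 0.09101
D(P‖Q) = 0.2937 dits.

0.2937 dits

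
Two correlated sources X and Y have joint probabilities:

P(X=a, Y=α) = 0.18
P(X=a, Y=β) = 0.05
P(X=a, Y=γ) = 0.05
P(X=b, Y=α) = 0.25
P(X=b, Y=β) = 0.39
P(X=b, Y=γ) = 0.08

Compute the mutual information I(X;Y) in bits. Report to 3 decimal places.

0.084 bits

Marginals: p(X) = (0.2800, 0.7200), p(Y) = (0.4300, 0.4400, 0.1300).
I(X;Y) = Σ p(x,y)·log₂[p(x,y)/(p(x)p(y))].
  (a,α): 0.18·log₂(1.4950) = 0.1044
  (a,β): 0.05·log₂(0.4058) = -0.0651
  (a,γ): 0.05·log₂(1.3736) = 0.0229
  (b,α): 0.25·log₂(0.8075) = -0.0771
  (b,β): 0.39·log₂(1.2311) = 0.1170
  (b,γ): 0.08·log₂(0.8547) = -0.0181
Sum = 0.084 bits.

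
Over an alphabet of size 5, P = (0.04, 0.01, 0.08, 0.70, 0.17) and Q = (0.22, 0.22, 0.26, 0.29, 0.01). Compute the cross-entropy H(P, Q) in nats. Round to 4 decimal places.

H(P,Q) = −Σ p·ln q.
  −0.04·ln(0.22) = 0.06057
  −0.01·ln(0.22) = 0.01514
  −0.08·ln(0.26) = 0.10777
  −0.70·ln(0.29) = 0.86651
  −0.17·ln(0.01) = 0.78288
H(P,Q) = 1.8329 nats.

1.8329 nats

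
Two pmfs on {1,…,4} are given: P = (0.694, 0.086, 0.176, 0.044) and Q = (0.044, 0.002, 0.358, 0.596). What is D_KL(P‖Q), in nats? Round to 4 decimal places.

D(P‖Q) = Σ p·ln(p/q).
  0.694·ln(0.694/0.044) = 1.91425
  0.086·ln(0.086/0.002) = 0.32346
  0.176·ln(0.176/0.358) = -0.12497
  0.044·ln(0.044/0.596) = -0.11467
D(P‖Q) = 1.9981 nats.

1.9981 nats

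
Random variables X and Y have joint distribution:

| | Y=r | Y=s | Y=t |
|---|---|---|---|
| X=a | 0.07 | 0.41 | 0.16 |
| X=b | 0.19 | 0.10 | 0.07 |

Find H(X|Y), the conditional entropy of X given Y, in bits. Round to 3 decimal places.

0.787 bits

Marginals: p(X) = (0.6400, 0.3600), p(Y) = (0.2600, 0.5100, 0.2300).
H(X|Y) = Σ p(Y) · H(X|Y=·).
  Y=r: p=0.2600, H(X|Y=r) = 0.8404
  Y=s: p=0.5100, H(X|Y=s) = 0.7140
  Y=t: p=0.2300, H(X|Y=t) = 0.8865
Weighted sum = 0.787 bits.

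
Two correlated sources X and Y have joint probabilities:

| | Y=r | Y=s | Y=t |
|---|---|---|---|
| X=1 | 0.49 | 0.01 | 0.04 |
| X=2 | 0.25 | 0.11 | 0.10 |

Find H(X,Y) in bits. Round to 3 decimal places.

1.939 bits

H(X,Y) = −Σ p(x,y)·log₂ p(x,y) over all 6 cells.
  cell (1,r): −0.49·log₂0.49 = 0.5043
  cell (1,s): −0.01·log₂0.01 = 0.0664
  cell (1,t): −0.04·log₂0.04 = 0.1858
  cell (2,r): −0.25·log₂0.25 = 0.5000
  cell (2,s): −0.11·log₂0.11 = 0.3503
  cell (2,t): −0.10·log₂0.10 = 0.3322
Sum = 1.939 bits.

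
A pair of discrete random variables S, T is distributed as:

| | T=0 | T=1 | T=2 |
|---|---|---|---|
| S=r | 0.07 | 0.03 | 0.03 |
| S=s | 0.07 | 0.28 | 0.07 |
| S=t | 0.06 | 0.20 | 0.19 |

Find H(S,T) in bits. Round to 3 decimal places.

2.787 bits

H(S,T) = −Σ p(x,y)·log₂ p(x,y) over all 9 cells.
  cell (r,0): −0.07·log₂0.07 = 0.2686
  cell (r,1): −0.03·log₂0.03 = 0.1518
  cell (r,2): −0.03·log₂0.03 = 0.1518
  cell (s,0): −0.07·log₂0.07 = 0.2686
  cell (s,1): −0.28·log₂0.28 = 0.5142
  cell (s,2): −0.07·log₂0.07 = 0.2686
  cell (t,0): −0.06·log₂0.06 = 0.2435
  cell (t,1): −0.20·log₂0.20 = 0.4644
  cell (t,2): −0.19·log₂0.19 = 0.4552
Sum = 2.787 bits.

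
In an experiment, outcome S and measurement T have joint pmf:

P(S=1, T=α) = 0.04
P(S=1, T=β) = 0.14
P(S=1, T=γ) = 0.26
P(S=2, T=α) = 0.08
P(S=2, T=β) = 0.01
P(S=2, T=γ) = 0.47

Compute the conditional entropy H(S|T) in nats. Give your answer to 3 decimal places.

0.588 nats

Marginals: p(S) = (0.4400, 0.5600), p(T) = (0.1200, 0.1500, 0.7300).
H(S|T) = Σ p(T) · H(S|T=·).
  T=α: p=0.1200, H(S|T=α) = 0.6365
  T=β: p=0.1500, H(S|T=β) = 0.2449
  T=γ: p=0.7300, H(S|T=γ) = 0.6512
Weighted sum = 0.588 nats.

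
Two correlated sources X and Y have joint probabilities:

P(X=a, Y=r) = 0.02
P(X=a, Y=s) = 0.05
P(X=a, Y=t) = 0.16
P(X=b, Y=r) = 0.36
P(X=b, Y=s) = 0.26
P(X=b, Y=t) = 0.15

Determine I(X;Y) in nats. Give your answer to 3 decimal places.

Marginals: p(X) = (0.2300, 0.7700), p(Y) = (0.3800, 0.3100, 0.3100).
I(X;Y) = H(X) + H(Y) − H(X,Y).
H(X) = 0.5393, H(Y) = 1.0938, H(X,Y) = 1.5238.
I(X;Y) = 0.5393 + 1.0938 − 1.5238 = 0.109 nats.

0.109 nats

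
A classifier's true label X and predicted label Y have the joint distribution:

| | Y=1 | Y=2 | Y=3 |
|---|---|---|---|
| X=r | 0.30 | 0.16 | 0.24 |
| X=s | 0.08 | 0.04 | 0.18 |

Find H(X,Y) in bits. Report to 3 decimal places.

2.361 bits

H(X,Y) = −Σ p(x,y)·log₂ p(x,y) over all 6 cells.
  cell (r,1): −0.30·log₂0.30 = 0.5211
  cell (r,2): −0.16·log₂0.16 = 0.4230
  cell (r,3): −0.24·log₂0.24 = 0.4941
  cell (s,1): −0.08·log₂0.08 = 0.2915
  cell (s,2): −0.04·log₂0.04 = 0.1858
  cell (s,3): −0.18·log₂0.18 = 0.4453
Sum = 2.361 bits.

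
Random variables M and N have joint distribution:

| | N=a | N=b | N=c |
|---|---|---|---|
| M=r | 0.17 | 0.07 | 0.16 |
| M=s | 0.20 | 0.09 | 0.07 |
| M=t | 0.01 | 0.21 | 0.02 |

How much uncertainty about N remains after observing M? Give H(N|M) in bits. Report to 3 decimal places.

1.270 bits

Chain rule: H(N|M) = H(M,N) − H(M).
Marginals: p(M) = (0.4000, 0.3600, 0.2400), p(N) = (0.3800, 0.3700, 0.2500).
H(M,N) = 2.8239 bits; H(M) = 1.5535 bits.
H(N|M) = 2.8239 − 1.5535 = 1.270 bits.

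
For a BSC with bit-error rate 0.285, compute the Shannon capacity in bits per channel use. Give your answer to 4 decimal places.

0.1378 bits

Binary symmetric channel: C = 1 − h₂(ε) where h₂ is the binary entropy function.
h₂(0.285) = −0.285·log₂0.285 − 0.715·log₂0.715 = 0.8622.
C = 1 − 0.8622 = 0.1378 bits per channel use.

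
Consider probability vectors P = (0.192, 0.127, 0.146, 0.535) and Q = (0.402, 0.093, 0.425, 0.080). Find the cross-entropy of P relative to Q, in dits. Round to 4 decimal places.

0.8481 dits

H(P,Q) = −Σ p·log₁₀ q.
  −0.192·log₁₀(0.402) = 0.07599
  −0.127·log₁₀(0.093) = 0.13100
  −0.146·log₁₀(0.425) = 0.05426
  −0.535·log₁₀(0.080) = 0.58685
H(P,Q) = 0.8481 dits.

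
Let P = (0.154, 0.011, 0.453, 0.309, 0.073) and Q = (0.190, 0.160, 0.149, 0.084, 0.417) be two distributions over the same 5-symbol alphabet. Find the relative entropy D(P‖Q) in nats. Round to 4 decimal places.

D(P‖Q) = Σ p·ln(p/q).
  0.154·ln(0.154/0.190) = -0.03235
  0.011·ln(0.011/0.160) = -0.02945
  0.453·ln(0.453/0.149) = 0.50371
  0.309·ln(0.309/0.084) = 0.40248
  0.073·ln(0.073/0.417) = -0.12721
D(P‖Q) = 0.7172 nats.

0.7172 nats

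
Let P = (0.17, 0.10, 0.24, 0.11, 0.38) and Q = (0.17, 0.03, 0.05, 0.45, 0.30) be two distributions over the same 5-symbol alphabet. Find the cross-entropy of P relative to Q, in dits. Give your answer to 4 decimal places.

0.8322 dits

H(P,Q) = −Σ p·log₁₀ q.
  −0.17·log₁₀(0.17) = 0.13082
  −0.10·log₁₀(0.03) = 0.15229
  −0.24·log₁₀(0.05) = 0.31225
  −0.11·log₁₀(0.45) = 0.03815
  −0.38·log₁₀(0.30) = 0.19869
H(P,Q) = 0.8322 dits.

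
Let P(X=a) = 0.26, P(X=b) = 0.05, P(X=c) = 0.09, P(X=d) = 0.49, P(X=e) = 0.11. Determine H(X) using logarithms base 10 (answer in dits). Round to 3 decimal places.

0.569 dits

H(X) = −Σ p·log₁₀ p.
  −(0.26)·log₁₀(0.26) = 0.1521
  −(0.05)·log₁₀(0.05) = 0.0651
  −(0.09)·log₁₀(0.09) = 0.0941
  −(0.49)·log₁₀(0.49) = 0.1518
  −(0.11)·log₁₀(0.11) = 0.1054
Sum: 0.1521 + 0.0651 + 0.0941 + 0.1518 + 0.1054 = 0.569 dits.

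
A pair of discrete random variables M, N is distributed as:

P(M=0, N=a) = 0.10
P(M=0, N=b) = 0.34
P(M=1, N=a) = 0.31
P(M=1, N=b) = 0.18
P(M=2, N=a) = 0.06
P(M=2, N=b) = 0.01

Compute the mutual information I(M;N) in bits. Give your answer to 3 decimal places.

0.151 bits

Marginals: p(M) = (0.4400, 0.4900, 0.0700), p(N) = (0.4700, 0.5300).
I(M;N) = H(M) + H(N) − H(M,N).
H(M) = 1.2940, H(N) = 0.9974, H(M,N) = 2.1404.
I(M;N) = 1.2940 + 0.9974 − 2.1404 = 0.151 bits.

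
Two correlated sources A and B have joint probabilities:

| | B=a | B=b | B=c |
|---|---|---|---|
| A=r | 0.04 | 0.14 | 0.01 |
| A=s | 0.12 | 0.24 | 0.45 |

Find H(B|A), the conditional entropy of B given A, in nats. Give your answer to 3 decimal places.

Marginals: p(A) = (0.1900, 0.8100), p(B) = (0.1600, 0.3800, 0.4600).
H(B|A) = Σ p(A) · H(B|A=·).
  A=r: p=0.1900, H(B|A=r) = 0.7080
  A=s: p=0.8100, H(B|A=s) = 0.9699
Weighted sum = 0.920 nats.

0.920 nats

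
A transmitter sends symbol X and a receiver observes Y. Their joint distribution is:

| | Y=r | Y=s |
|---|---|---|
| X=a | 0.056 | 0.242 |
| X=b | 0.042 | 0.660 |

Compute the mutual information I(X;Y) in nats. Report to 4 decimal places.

0.0177 nats

Marginals: p(X) = (0.2980, 0.7020), p(Y) = (0.0980, 0.9020).
I(X;Y) = Σ p(x,y)·ln[p(x,y)/(p(x)p(y))].
  (a,r): 0.056·ln(1.9175) = 0.03646
  (a,s): 0.242·ln(0.9003) = -0.02541
  (b,r): 0.042·ln(0.6105) = -0.02073
  (b,s): 0.660·ln(1.0423) = 0.02736
Sum = 0.0177 nats.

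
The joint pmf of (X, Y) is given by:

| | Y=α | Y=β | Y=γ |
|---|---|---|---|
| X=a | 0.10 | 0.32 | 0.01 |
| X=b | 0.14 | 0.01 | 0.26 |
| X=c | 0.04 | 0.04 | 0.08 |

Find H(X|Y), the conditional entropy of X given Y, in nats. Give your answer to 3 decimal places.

0.680 nats

Marginals: p(X) = (0.4300, 0.4100, 0.1600), p(Y) = (0.2800, 0.3700, 0.3500).
H(X|Y) = Σ p(Y) · H(X|Y=·).
  Y=α: p=0.2800, H(X|Y=α) = 0.9923
  Y=β: p=0.3700, H(X|Y=β) = 0.4637
  Y=γ: p=0.3500, H(X|Y=γ) = 0.6597
Weighted sum = 0.680 nats.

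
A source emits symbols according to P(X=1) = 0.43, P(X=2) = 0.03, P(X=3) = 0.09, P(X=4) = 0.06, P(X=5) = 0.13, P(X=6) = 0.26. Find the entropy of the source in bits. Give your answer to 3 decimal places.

2.119 bits

H(X) = −Σ p·log₂ p.
  −(0.43)·log₂(0.43) = 0.5236
  −(0.03)·log₂(0.03) = 0.1518
  −(0.09)·log₂(0.09) = 0.3127
  −(0.06)·log₂(0.06) = 0.2435
  −(0.13)·log₂(0.13) = 0.3826
  −(0.26)·log₂(0.26) = 0.5053
Sum: 0.5236 + 0.1518 + 0.3127 + 0.2435 + 0.3826 + 0.5053 = 2.119 bits.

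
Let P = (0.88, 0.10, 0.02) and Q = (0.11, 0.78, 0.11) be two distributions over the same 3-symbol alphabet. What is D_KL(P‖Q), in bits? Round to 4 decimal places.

2.2945 bits

D(P‖Q) = Σ p·log₂(p/q).
  0.88·log₂(0.88/0.11) = 2.64000
  0.10·log₂(0.10/0.78) = -0.29635
  0.02·log₂(0.02/0.11) = -0.04919
D(P‖Q) = 2.2945 bits.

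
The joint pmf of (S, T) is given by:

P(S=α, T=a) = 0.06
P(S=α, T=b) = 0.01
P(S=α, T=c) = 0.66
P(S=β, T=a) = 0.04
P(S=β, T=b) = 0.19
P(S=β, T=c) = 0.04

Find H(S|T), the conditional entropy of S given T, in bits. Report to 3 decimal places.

0.376 bits

Chain rule: H(S|T) = H(S,T) − H(T).
Marginals: p(S) = (0.7300, 0.2700), p(T) = (0.1000, 0.2000, 0.7000).
H(S,T) = 1.5324 bits; H(T) = 1.1568 bits.
H(S|T) = 1.5324 − 1.1568 = 0.376 bits.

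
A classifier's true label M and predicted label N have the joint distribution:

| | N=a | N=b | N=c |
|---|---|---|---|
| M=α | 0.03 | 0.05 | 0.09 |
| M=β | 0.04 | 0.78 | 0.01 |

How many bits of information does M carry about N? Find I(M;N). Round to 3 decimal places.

0.269 bits

Marginals: p(M) = (0.1700, 0.8300), p(N) = (0.0700, 0.8300, 0.1000).
I(M;N) = H(M) + H(N) − H(M,N).
H(M) = 0.6577, H(N) = 0.8239, H(M,N) = 1.2123.
I(M;N) = 0.6577 + 0.8239 − 1.2123 = 0.269 bits.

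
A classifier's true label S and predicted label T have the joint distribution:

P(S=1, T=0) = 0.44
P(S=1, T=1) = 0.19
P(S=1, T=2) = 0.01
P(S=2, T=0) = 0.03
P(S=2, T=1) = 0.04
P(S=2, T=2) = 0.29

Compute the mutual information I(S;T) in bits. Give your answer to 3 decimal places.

Marginals: p(S) = (0.6400, 0.3600), p(T) = (0.4700, 0.2300, 0.3000).
I(S;T) = Σ p(x,y)·log₂[p(x,y)/(p(x)p(y))].
  (1,0): 0.44·log₂(1.4628) = 0.2414
  (1,1): 0.19·log₂(1.2908) = 0.0700
  (1,2): 0.01·log₂(0.0521) = -0.0426
  (2,0): 0.03·log₂(0.1773) = -0.0749
  (2,1): 0.04·log₂(0.4831) = -0.0420
  (2,2): 0.29·log₂(2.6852) = 0.4133
Sum = 0.565 bits.

0.565 bits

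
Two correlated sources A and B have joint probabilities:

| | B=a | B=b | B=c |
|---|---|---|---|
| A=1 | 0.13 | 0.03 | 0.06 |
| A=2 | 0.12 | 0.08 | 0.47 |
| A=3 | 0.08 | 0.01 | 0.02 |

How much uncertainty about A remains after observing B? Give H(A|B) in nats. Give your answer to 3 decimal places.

0.728 nats

Chain rule: H(A|B) = H(A,B) − H(B).
Marginals: p(A) = (0.2200, 0.6700, 0.1100), p(B) = (0.3300, 0.1200, 0.5500).
H(A,B) = 1.6769 nats; H(B) = 0.9491 nats.
H(A|B) = 1.6769 − 0.9491 = 0.728 nats.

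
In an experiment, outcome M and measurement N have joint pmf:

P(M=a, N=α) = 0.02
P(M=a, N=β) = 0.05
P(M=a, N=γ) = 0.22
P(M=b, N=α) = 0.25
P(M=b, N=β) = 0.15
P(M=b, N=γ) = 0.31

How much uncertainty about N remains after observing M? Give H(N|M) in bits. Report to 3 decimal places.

1.375 bits

Chain rule: H(N|M) = H(M,N) − H(M).
Marginals: p(M) = (0.2900, 0.7100), p(N) = (0.2700, 0.2000, 0.5300).
H(M,N) = 2.2439 bits; H(M) = 0.8687 bits.
H(N|M) = 2.2439 − 0.8687 = 1.375 bits.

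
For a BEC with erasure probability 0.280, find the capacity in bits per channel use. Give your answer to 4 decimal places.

0.7200 bits

Binary erasure channel: capacity C = 1 − ε.
C = 1 − 0.280 = 0.7200 bits per channel use.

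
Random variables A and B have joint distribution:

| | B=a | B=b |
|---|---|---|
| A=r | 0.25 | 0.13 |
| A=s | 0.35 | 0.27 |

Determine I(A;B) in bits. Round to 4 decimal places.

Marginals: p(A) = (0.3800, 0.6200), p(B) = (0.6000, 0.4000).
I(A;B) = Σ p(x,y)·log₂[p(x,y)/(p(x)p(y))].
  (r,a): 0.25·log₂(1.0965) = 0.03322
  (r,b): 0.13·log₂(0.8553) = -0.02932
  (s,a): 0.35·log₂(0.9409) = -0.03078
  (s,b): 0.27·log₂(1.0887) = 0.03311
Sum = 0.0062 bits.

0.0062 bits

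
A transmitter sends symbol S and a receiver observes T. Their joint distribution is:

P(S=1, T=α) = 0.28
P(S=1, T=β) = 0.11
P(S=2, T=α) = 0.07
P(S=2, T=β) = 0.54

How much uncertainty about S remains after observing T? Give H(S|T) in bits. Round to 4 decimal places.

Chain rule: H(S|T) = H(S,T) − H(T).
Marginals: p(S) = (0.3900, 0.6100), p(T) = (0.3500, 0.6500).
H(S,T) = 1.6131 bits; H(T) = 0.9341 bits.
H(S|T) = 1.6131 − 0.9341 = 0.6790 bits.

0.6790 bits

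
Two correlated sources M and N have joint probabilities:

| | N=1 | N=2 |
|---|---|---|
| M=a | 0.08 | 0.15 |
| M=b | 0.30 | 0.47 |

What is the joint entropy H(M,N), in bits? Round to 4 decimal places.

H(M,N) = −Σ p(x,y)·log₂ p(x,y) over all 4 cells.
  cell (a,1): −0.08·log₂0.08 = 0.29151
  cell (a,2): −0.15·log₂0.15 = 0.41054
  cell (b,1): −0.30·log₂0.30 = 0.52109
  cell (b,2): −0.47·log₂0.47 = 0.51196
Sum = 1.7351 bits.

1.7351 bits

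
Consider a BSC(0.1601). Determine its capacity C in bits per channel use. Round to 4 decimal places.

Binary symmetric channel: C = 1 − h₂(ε) where h₂ is the binary entropy function.
h₂(0.1601) = −0.1601·log₂0.1601 − 0.8399·log₂0.8399 = 0.6345.
C = 1 − 0.6345 = 0.3655 bits per channel use.

0.3655 bits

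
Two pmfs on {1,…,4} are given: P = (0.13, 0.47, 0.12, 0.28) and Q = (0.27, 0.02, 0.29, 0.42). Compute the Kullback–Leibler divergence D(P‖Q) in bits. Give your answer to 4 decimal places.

D(P‖Q) = Σ p·log₂(p/q).
  0.13·log₂(0.13/0.27) = -0.13708
  0.47·log₂(0.47/0.02) = 2.14066
  0.12·log₂(0.12/0.29) = -0.15276
  0.28·log₂(0.28/0.42) = -0.16379
D(P‖Q) = 1.6870 bits.

1.6870 bits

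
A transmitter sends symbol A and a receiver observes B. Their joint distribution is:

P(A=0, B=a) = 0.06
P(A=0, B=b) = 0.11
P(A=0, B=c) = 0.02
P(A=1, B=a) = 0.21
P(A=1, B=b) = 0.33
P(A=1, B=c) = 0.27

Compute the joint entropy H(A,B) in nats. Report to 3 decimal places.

H(A,B) = −Σ p(x,y)·ln p(x,y) over all 6 cells.
  cell (0,a): −0.06·ln0.06 = 0.1688
  cell (0,b): −0.11·ln0.11 = 0.2428
  cell (0,c): −0.02·ln0.02 = 0.0782
  cell (1,a): −0.21·ln0.21 = 0.3277
  cell (1,b): −0.33·ln0.33 = 0.3659
  cell (1,c): −0.27·ln0.27 = 0.3535
Sum = 1.537 nats.

1.537 nats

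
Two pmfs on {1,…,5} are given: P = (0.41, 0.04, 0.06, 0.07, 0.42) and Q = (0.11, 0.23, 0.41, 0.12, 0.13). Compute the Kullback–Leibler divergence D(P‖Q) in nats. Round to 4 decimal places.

0.8090 nats

D(P‖Q) = Σ p·ln(p/q).
  0.41·ln(0.41/0.11) = 0.53943
  0.04·ln(0.04/0.23) = -0.06997
  0.06·ln(0.06/0.41) = -0.11531
  0.07·ln(0.07/0.12) = -0.03773
  0.42·ln(0.42/0.13) = 0.49254
D(P‖Q) = 0.8090 nats.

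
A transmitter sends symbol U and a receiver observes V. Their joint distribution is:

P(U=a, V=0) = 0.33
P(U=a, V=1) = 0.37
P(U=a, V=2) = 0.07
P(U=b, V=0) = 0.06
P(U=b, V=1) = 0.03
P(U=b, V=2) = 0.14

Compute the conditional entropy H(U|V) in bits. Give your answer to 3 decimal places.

0.588 bits

Marginals: p(U) = (0.7700, 0.2300), p(V) = (0.3900, 0.4000, 0.2100).
H(U|V) = Σ p(V) · H(U|V=·).
  V=0: p=0.3900, H(U|V=0) = 0.6194
  V=1: p=0.4000, H(U|V=1) = 0.3843
  V=2: p=0.2100, H(U|V=2) = 0.9183
Weighted sum = 0.588 bits.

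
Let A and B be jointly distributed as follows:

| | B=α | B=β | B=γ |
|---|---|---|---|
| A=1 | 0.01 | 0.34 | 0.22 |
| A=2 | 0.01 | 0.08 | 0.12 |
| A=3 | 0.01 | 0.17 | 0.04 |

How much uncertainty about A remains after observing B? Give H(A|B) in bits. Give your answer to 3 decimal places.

Chain rule: H(A|B) = H(A,B) − H(B).
Marginals: p(A) = (0.5700, 0.2100, 0.2200), p(B) = (0.0300, 0.5900, 0.3800).
H(A,B) = 2.4880 bits; H(B) = 1.1313 bits.
H(A|B) = 2.4880 − 1.1313 = 1.357 bits.

1.357 bits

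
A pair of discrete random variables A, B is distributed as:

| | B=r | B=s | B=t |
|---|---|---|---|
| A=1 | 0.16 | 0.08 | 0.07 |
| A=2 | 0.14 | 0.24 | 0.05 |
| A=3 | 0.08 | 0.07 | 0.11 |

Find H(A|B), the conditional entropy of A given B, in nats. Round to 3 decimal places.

1.007 nats

Chain rule: H(A|B) = H(A,B) − H(B).
Marginals: p(A) = (0.3100, 0.4300, 0.2600), p(B) = (0.3800, 0.3900, 0.2300).
H(A,B) = 2.0800 nats; H(B) = 1.0729 nats.
H(A|B) = 2.0800 − 1.0729 = 1.007 nats.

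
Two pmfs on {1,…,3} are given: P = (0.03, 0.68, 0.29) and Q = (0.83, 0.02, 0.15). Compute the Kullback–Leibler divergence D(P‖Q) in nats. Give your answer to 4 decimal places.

D(P‖Q) = Σ p·ln(p/q).
  0.03·ln(0.03/0.83) = -0.09961
  0.68·ln(0.68/0.02) = 2.39793
  0.29·ln(0.29/0.15) = 0.19118
D(P‖Q) = 2.4895 nats.

2.4895 nats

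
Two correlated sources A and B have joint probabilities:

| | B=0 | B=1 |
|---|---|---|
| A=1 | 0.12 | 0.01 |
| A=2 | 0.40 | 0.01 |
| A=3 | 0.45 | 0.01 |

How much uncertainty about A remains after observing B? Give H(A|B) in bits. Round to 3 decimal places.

1.419 bits

Chain rule: H(A|B) = H(A,B) − H(B).
Marginals: p(A) = (0.1300, 0.4100, 0.4600), p(B) = (0.9700, 0.0300).
H(A,B) = 1.6136 bits; H(B) = 0.1944 bits.
H(A|B) = 1.6136 − 0.1944 = 1.419 bits.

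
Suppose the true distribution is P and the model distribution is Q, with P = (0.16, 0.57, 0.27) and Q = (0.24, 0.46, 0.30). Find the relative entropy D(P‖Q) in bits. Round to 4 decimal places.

D(P‖Q) = Σ p·log₂(p/q).
  0.16·log₂(0.16/0.24) = -0.09359
  0.57·log₂(0.57/0.46) = 0.17632
  0.27·log₂(0.27/0.30) = -0.04104
D(P‖Q) = 0.0417 bits.

0.0417 bits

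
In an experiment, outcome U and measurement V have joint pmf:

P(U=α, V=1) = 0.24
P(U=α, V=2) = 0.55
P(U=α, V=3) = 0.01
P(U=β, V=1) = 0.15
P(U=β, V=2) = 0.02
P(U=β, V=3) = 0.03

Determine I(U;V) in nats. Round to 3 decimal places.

0.131 nats

Marginals: p(U) = (0.8000, 0.2000), p(V) = (0.3900, 0.5700, 0.0400).
I(U;V) = H(U) + H(V) − H(U,V).
H(U) = 0.5004, H(V) = 0.8164, H(U,V) = 1.1854.
I(U;V) = 0.5004 + 0.8164 − 1.1854 = 0.131 nats.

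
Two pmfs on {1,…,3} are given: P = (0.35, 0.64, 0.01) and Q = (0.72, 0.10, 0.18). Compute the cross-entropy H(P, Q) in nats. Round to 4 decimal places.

1.6058 nats

H(P,Q) = −Σ p·ln q.
  −0.35·ln(0.72) = 0.11498
  −0.64·ln(0.10) = 1.47365
  −0.01·ln(0.18) = 0.01715
H(P,Q) = 1.6058 nats.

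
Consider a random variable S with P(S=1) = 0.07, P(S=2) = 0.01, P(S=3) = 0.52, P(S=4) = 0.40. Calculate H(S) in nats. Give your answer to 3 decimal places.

0.939 nats

H(S) = −Σ p·ln p.
  −(0.07)·ln(0.07) = 0.1861
  −(0.01)·ln(0.01) = 0.0461
  −(0.52)·ln(0.52) = 0.3400
  −(0.40)·ln(0.40) = 0.3665
Sum: 0.1861 + 0.0461 + 0.3400 + 0.3665 = 0.939 nats.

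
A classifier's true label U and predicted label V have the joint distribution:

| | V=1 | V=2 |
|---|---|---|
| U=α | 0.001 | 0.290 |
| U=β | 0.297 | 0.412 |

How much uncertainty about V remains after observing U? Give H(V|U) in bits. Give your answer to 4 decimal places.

0.7051 bits

Chain rule: H(V|U) = H(U,V) − H(U).
Marginals: p(U) = (0.2910, 0.7090), p(V) = (0.2980, 0.7020).
H(U,V) = 1.5751 bits; H(U) = 0.8700 bits.
H(V|U) = 1.5751 − 0.8700 = 0.7051 bits.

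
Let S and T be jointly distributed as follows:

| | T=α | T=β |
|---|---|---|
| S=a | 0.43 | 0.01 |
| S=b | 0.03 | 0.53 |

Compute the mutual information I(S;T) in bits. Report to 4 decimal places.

0.7578 bits

Marginals: p(S) = (0.4400, 0.5600), p(T) = (0.4600, 0.5400).
I(S;T) = H(S) + H(T) − H(S,T).
H(S) = 0.9896, H(T) = 0.9954, H(S,T) = 1.2272.
I(S;T) = 0.9896 + 0.9954 − 1.2272 = 0.7578 bits.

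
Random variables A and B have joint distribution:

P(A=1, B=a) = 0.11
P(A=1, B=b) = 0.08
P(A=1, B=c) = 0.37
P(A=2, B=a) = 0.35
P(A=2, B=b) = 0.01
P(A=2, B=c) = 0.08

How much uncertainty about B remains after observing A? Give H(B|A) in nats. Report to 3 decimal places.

Marginals: p(A) = (0.5600, 0.4400), p(B) = (0.4600, 0.0900, 0.4500).
H(B|A) = Σ p(A) · H(B|A=·).
  A=1: p=0.5600, H(B|A=1) = 0.8715
  A=2: p=0.4400, H(B|A=2) = 0.5780
Weighted sum = 0.742 nats.

0.742 nats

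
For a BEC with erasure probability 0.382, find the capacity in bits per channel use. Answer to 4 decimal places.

0.6180 bits

Binary erasure channel: capacity C = 1 − ε.
C = 1 − 0.382 = 0.6180 bits per channel use.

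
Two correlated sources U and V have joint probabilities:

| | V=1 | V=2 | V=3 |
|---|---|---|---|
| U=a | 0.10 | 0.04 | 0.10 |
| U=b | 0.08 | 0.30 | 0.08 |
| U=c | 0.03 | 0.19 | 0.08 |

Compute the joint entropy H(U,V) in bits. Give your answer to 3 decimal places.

H(U,V) = −Σ p(x,y)·log₂ p(x,y) over all 9 cells.
  cell (a,1): −0.10·log₂0.10 = 0.3322
  cell (a,2): −0.04·log₂0.04 = 0.1858
  cell (a,3): −0.10·log₂0.10 = 0.3322
  cell (b,1): −0.08·log₂0.08 = 0.2915
  cell (b,2): −0.30·log₂0.30 = 0.5211
  cell (b,3): −0.08·log₂0.08 = 0.2915
  cell (c,1): −0.03·log₂0.03 = 0.1518
  cell (c,2): −0.19·log₂0.19 = 0.4552
  cell (c,3): −0.08·log₂0.08 = 0.2915
Sum = 2.853 bits.

2.853 bits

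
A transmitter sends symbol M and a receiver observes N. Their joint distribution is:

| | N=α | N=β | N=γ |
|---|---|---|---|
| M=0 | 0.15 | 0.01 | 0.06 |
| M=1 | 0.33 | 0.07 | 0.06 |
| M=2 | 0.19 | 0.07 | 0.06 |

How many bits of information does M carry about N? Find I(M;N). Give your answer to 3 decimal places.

Marginals: p(M) = (0.2200, 0.4600, 0.3200), p(N) = (0.6700, 0.1500, 0.1800).
I(M;N) = H(M) + H(N) − H(M,N).
H(M) = 1.5219, H(N) = 1.2430, H(M,N) = 2.7277.
I(M;N) = 1.5219 + 1.2430 − 2.7277 = 0.037 bits.

0.037 bits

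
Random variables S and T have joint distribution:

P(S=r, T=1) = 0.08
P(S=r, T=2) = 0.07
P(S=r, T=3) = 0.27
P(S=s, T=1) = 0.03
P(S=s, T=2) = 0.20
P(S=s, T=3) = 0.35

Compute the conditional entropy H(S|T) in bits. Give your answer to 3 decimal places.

0.928 bits

Chain rule: H(S|T) = H(S,T) − H(T).
Marginals: p(S) = (0.4200, 0.5800), p(T) = (0.1100, 0.2700, 0.6200).
H(S,T) = 2.2163 bits; H(T) = 1.2879 bits.
H(S|T) = 2.2163 − 1.2879 = 0.928 bits.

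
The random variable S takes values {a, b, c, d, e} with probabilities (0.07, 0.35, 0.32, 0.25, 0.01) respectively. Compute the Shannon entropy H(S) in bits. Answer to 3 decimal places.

H(S) = −Σ p·log₂ p.
  −(0.07)·log₂(0.07) = 0.2686
  −(0.35)·log₂(0.35) = 0.5301
  −(0.32)·log₂(0.32) = 0.5260
  −(0.25)·log₂(0.25) = 0.5000
  −(0.01)·log₂(0.01) = 0.0664
Sum: 0.2686 + 0.5301 + 0.5260 + 0.5000 + 0.0664 = 1.891 bits.

1.891 bits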